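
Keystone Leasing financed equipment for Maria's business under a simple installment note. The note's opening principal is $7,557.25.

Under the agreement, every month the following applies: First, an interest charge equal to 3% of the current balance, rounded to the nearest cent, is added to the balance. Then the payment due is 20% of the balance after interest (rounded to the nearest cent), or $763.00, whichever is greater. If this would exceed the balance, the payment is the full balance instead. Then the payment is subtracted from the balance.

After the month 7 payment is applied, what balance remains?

Month 1: $7,557.25 +$226.72 interest = $7,783.97; pay $1,556.79 → $6,227.18
Month 2: $6,227.18 +$186.82 interest = $6,414.00; pay $1,282.80 → $5,131.20
Month 3: $5,131.20 +$153.94 interest = $5,285.14; pay $1,057.03 → $4,228.11
Month 4: $4,228.11 +$126.84 interest = $4,354.95; pay $870.99 → $3,483.96
Month 5: $3,483.96 +$104.52 interest = $3,588.48; pay $763.00 → $2,825.48
Month 6: $2,825.48 +$84.76 interest = $2,910.24; pay $763.00 → $2,147.24
Month 7: $2,147.24 +$64.42 interest = $2,211.66; pay $763.00 → $1,448.66

$1,448.66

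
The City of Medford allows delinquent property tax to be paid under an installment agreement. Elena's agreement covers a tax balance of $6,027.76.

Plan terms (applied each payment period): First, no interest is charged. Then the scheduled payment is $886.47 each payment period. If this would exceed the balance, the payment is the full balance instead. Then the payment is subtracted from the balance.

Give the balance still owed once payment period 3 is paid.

Payment period 1: opening $6,027.76; payment $886.47; balance $5,141.29
Payment period 2: opening $5,141.29; payment $886.47; balance $4,254.82
Payment period 3: opening $4,254.82; payment $886.47; balance $3,368.35

$3,368.35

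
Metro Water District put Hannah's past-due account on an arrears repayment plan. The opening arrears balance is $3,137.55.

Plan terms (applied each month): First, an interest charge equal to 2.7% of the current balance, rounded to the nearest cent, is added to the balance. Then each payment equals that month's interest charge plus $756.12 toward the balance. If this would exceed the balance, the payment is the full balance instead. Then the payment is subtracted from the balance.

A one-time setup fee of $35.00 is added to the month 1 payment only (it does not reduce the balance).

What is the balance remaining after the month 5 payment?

$0.00

Month 1: opening $3,137.55; interest $84.71 → $3,222.26; payment $840.83 (+ $35.00 fee); balance $2,381.43
Month 2: opening $2,381.43; interest $64.30 → $2,445.73; payment $820.42; balance $1,625.31
Month 3: opening $1,625.31; interest $43.88 → $1,669.19; payment $800.00; balance $869.19
Month 4: opening $869.19; interest $23.47 → $892.66; payment $779.59; balance $113.07
Month 5: opening $113.07; interest $3.05 → $116.12; payment $116.12; balance $0.00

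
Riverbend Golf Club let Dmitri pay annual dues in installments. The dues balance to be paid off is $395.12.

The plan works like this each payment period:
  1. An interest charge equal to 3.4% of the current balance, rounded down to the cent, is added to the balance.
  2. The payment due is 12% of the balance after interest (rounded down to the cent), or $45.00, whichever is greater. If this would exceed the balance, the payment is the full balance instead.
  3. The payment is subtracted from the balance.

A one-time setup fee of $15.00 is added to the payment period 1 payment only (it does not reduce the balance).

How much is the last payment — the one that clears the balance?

Payment period 1: $395.12 +$13.43 interest = $408.55; pay $49.02 (+ $15.00 fee) → $359.53
Payment period 2: $359.53 +$12.22 interest = $371.75; pay $45.00 → $326.75
Payment period 3: $326.75 +$11.10 interest = $337.85; pay $45.00 → $292.85
Payment period 4: $292.85 +$9.95 interest = $302.80; pay $45.00 → $257.80
Payment period 5: $257.80 +$8.76 interest = $266.56; pay $45.00 → $221.56
Payment period 6: $221.56 +$7.53 interest = $229.09; pay $45.00 → $184.09
Payment period 7: $184.09 +$6.25 interest = $190.34; pay $45.00 → $145.34
Payment period 8: $145.34 +$4.94 interest = $150.28; pay $45.00 → $105.28
Payment period 9: $105.28 +$3.57 interest = $108.85; pay $45.00 → $63.85
Payment period 10: $63.85 +$2.17 interest = $66.02; pay $45.00 → $21.02
Payment period 11: $21.02 +$0.71 interest = $21.73; pay $21.73 → $0.00

$21.73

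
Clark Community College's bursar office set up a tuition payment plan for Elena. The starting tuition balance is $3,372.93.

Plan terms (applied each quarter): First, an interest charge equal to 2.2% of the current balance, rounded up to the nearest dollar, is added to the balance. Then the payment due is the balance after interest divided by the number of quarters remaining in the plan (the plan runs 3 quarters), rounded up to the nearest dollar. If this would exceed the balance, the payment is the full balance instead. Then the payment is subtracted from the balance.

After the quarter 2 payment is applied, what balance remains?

$1,173.93

Quarter 1: $3,372.93 +$75.00 interest = $3,447.93; pay $1,150.00 → $2,297.93
Quarter 2: $2,297.93 +$51.00 interest = $2,348.93; pay $1,175.00 → $1,173.93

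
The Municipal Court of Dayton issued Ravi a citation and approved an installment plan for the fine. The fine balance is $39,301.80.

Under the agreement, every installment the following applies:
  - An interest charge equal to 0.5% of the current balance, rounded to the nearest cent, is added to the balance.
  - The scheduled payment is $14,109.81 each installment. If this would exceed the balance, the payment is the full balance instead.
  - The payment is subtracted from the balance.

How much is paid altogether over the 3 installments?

Installment 1: opening $39,301.80; interest $196.51 → $39,498.31; payment $14,109.81; balance $25,388.50
Installment 2: opening $25,388.50; interest $126.94 → $25,515.44; payment $14,109.81; balance $11,405.63
Installment 3: opening $11,405.63; interest $57.03 → $11,462.66; payment $11,462.66; balance $0.00
Total paid: $39,682.28

$39,682.28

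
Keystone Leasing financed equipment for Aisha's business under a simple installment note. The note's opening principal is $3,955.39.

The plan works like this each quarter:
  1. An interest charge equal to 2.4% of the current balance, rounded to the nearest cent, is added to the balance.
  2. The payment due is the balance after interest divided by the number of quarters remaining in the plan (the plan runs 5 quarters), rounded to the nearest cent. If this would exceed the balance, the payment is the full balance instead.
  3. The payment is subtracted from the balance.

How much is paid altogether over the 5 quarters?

$4,249.46

Quarter 1: opening $3,955.39; interest $94.93 → $4,050.32; payment $810.06; balance $3,240.26
Quarter 2: opening $3,240.26; interest $77.77 → $3,318.03; payment $829.51; balance $2,488.52
Quarter 3: opening $2,488.52; interest $59.72 → $2,548.24; payment $849.41; balance $1,698.83
Quarter 4: opening $1,698.83; interest $40.77 → $1,739.60; payment $869.80; balance $869.80
Quarter 5: opening $869.80; interest $20.88 → $890.68; payment $890.68; balance $0.00
Total paid: $4,249.46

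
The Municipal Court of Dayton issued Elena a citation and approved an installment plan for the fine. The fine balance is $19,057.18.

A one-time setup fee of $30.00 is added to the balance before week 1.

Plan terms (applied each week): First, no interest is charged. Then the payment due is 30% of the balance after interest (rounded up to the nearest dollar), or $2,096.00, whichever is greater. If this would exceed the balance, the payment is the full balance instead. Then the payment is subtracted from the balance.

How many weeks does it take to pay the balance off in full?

Week 1: $19,087.18 − $5,727.00 → $13,360.18
Week 2: $13,360.18 − $4,009.00 → $9,351.18
Week 3: $9,351.18 − $2,806.00 → $6,545.18
Week 4: $6,545.18 − $2,096.00 → $4,449.18
Week 5: $4,449.18 − $2,096.00 → $2,353.18
Week 6: $2,353.18 − $2,096.00 → $257.18
Week 7: $257.18 − $257.18 → $0.00
Balance reaches $0.00 in week 7.

7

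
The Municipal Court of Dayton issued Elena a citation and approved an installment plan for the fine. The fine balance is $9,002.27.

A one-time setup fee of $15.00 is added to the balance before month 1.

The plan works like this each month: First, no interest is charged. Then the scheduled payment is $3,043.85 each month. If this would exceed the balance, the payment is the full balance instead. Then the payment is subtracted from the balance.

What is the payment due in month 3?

Month 1: opening $9,017.27; payment $3,043.85; balance $5,973.42
Month 2: opening $5,973.42; payment $3,043.85; balance $2,929.57
Month 3: opening $2,929.57; payment $2,929.57; balance $0.00

$2,929.57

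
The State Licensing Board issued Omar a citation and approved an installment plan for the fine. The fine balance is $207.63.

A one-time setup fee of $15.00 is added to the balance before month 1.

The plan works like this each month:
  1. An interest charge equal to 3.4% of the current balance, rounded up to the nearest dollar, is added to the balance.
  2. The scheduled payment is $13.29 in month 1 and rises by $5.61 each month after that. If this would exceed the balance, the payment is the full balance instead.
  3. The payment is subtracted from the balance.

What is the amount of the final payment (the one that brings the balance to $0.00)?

Month 1: opening $222.63; interest $8.00 → $230.63; payment $13.29; balance $217.34
Month 2: opening $217.34; interest $8.00 → $225.34; payment $18.90; balance $206.44
Month 3: opening $206.44; interest $8.00 → $214.44; payment $24.51; balance $189.93
Month 4: opening $189.93; interest $7.00 → $196.93; payment $30.12; balance $166.81
Month 5: opening $166.81; interest $6.00 → $172.81; payment $35.73; balance $137.08
Month 6: opening $137.08; interest $5.00 → $142.08; payment $41.34; balance $100.74
Month 7: opening $100.74; interest $4.00 → $104.74; payment $46.95; balance $57.79
Month 8: opening $57.79; interest $2.00 → $59.79; payment $52.56; balance $7.23
Month 9: opening $7.23; interest $1.00 → $8.23; payment $8.23; balance $0.00

$8.23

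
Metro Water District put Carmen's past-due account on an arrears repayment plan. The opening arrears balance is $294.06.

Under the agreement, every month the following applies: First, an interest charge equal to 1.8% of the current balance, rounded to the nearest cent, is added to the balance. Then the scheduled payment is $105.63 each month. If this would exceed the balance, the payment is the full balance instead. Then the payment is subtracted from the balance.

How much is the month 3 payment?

Month 1: $294.06 +$5.29 interest = $299.35; pay $105.63 → $193.72
Month 2: $193.72 +$3.49 interest = $197.21; pay $105.63 → $91.58
Month 3: $91.58 +$1.65 interest = $93.23; pay $93.23 → $0.00

$93.23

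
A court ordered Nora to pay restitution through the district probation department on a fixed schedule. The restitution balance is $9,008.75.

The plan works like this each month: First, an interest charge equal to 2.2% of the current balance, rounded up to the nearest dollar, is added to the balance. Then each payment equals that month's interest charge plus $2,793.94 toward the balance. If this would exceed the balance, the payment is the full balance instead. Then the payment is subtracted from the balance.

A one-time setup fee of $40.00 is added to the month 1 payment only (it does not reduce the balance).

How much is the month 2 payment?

Month 1: $9,008.75 +$199.00 interest = $9,207.75; pay $2,992.94 (+ $40.00 fee) → $6,214.81
Month 2: $6,214.81 +$137.00 interest = $6,351.81; pay $2,930.94 → $3,420.87

$2,930.94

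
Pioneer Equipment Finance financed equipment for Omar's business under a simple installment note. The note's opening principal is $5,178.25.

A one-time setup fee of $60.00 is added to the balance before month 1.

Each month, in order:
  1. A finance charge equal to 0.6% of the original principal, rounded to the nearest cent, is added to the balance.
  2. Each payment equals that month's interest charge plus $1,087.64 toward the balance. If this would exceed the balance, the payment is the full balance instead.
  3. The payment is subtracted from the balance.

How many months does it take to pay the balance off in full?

5

# | Opening | Interest | Payment | End bal
1 | $5,238.25 | $31.07 | $1,118.71 | $4,150.61
2 | $4,150.61 | $31.07 | $1,118.71 | $3,062.97
3 | $3,062.97 | $31.07 | $1,118.71 | $1,975.33
4 | $1,975.33 | $31.07 | $1,118.71 | $887.69
5 | $887.69 | $31.07 | $918.76 | $0.00
Balance reaches $0.00 in month 5.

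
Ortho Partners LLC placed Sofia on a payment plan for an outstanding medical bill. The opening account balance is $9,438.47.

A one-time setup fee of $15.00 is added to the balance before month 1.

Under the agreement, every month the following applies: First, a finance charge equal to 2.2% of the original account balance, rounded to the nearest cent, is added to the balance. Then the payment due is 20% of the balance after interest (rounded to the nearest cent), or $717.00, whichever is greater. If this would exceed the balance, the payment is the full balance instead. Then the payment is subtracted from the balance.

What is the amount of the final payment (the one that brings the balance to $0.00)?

Month 1: opening $9,453.47; interest $207.65 → $9,661.12; payment $1,932.22; balance $7,728.90
Month 2: opening $7,728.90; interest $207.65 → $7,936.55; payment $1,587.31; balance $6,349.24
Month 3: opening $6,349.24; interest $207.65 → $6,556.89; payment $1,311.38; balance $5,245.51
Month 4: opening $5,245.51; interest $207.65 → $5,453.16; payment $1,090.63; balance $4,362.53
Month 5: opening $4,362.53; interest $207.65 → $4,570.18; payment $914.04; balance $3,656.14
Month 6: opening $3,656.14; interest $207.65 → $3,863.79; payment $772.76; balance $3,091.03
Month 7: opening $3,091.03; interest $207.65 → $3,298.68; payment $717.00; balance $2,581.68
Month 8: opening $2,581.68; interest $207.65 → $2,789.33; payment $717.00; balance $2,072.33
Month 9: opening $2,072.33; interest $207.65 → $2,279.98; payment $717.00; balance $1,562.98
Month 10: opening $1,562.98; interest $207.65 → $1,770.63; payment $717.00; balance $1,053.63
Month 11: opening $1,053.63; interest $207.65 → $1,261.28; payment $717.00; balance $544.28
Month 12: opening $544.28; interest $207.65 → $751.93; payment $717.00; balance $34.93
Month 13: opening $34.93; interest $207.65 → $242.58; payment $242.58; balance $0.00

$242.58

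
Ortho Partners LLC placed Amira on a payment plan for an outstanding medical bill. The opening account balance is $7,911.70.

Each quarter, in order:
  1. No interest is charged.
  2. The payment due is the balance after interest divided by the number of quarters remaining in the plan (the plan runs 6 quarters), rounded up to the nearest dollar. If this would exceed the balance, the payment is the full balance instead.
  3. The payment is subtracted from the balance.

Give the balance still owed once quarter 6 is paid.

Quarter 1: opening $7,911.70; payment $1,319.00; balance $6,592.70
Quarter 2: opening $6,592.70; payment $1,319.00; balance $5,273.70
Quarter 3: opening $5,273.70; payment $1,319.00; balance $3,954.70
Quarter 4: opening $3,954.70; payment $1,319.00; balance $2,635.70
Quarter 5: opening $2,635.70; payment $1,318.00; balance $1,317.70
Quarter 6: opening $1,317.70; payment $1,317.70; balance $0.00

$0.00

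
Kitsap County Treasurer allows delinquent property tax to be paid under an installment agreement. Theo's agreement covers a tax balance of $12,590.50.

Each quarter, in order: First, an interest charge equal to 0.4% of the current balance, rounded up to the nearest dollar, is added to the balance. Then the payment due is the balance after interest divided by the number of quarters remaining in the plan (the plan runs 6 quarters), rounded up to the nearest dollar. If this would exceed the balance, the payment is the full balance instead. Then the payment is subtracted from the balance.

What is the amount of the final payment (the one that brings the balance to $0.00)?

# | Opening | Interest | Payment | End bal
1 | $12,590.50 | $51.00 | $2,107.00 | $10,534.50
2 | $10,534.50 | $43.00 | $2,116.00 | $8,461.50
3 | $8,461.50 | $34.00 | $2,124.00 | $6,371.50
4 | $6,371.50 | $26.00 | $2,133.00 | $4,264.50
5 | $4,264.50 | $18.00 | $2,142.00 | $2,140.50
6 | $2,140.50 | $9.00 | $2,149.50 | $0.00

$2,149.50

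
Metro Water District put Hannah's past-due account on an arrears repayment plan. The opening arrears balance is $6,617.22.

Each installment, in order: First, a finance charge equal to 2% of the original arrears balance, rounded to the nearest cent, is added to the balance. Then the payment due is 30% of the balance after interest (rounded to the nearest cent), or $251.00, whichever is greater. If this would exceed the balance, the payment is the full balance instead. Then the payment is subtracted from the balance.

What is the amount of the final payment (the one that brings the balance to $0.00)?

$211.50

Installment 1: opening $6,617.22; interest $132.34 → $6,749.56; payment $2,024.87; balance $4,724.69
Installment 2: opening $4,724.69; interest $132.34 → $4,857.03; payment $1,457.11; balance $3,399.92
Installment 3: opening $3,399.92; interest $132.34 → $3,532.26; payment $1,059.68; balance $2,472.58
Installment 4: opening $2,472.58; interest $132.34 → $2,604.92; payment $781.48; balance $1,823.44
Installment 5: opening $1,823.44; interest $132.34 → $1,955.78; payment $586.73; balance $1,369.05
Installment 6: opening $1,369.05; interest $132.34 → $1,501.39; payment $450.42; balance $1,050.97
Installment 7: opening $1,050.97; interest $132.34 → $1,183.31; payment $354.99; balance $828.32
Installment 8: opening $828.32; interest $132.34 → $960.66; payment $288.20; balance $672.46
Installment 9: opening $672.46; interest $132.34 → $804.80; payment $251.00; balance $553.80
Installment 10: opening $553.80; interest $132.34 → $686.14; payment $251.00; balance $435.14
Installment 11: opening $435.14; interest $132.34 → $567.48; payment $251.00; balance $316.48
Installment 12: opening $316.48; interest $132.34 → $448.82; payment $251.00; balance $197.82
Installment 13: opening $197.82; interest $132.34 → $330.16; payment $251.00; balance $79.16
Installment 14: opening $79.16; interest $132.34 → $211.50; payment $211.50; balance $0.00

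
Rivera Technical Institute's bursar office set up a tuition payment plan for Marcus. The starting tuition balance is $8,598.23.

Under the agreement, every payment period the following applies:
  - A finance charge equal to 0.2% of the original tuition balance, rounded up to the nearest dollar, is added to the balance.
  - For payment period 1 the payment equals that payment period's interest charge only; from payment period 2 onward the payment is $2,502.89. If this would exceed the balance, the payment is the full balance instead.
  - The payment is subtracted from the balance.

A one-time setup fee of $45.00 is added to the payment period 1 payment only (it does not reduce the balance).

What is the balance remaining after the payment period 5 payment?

$0.00

Payment period 1: opening $8,598.23; interest $18.00 → $8,616.23; payment $18.00 (+ $45.00 fee); balance $8,598.23
Payment period 2: opening $8,598.23; interest $18.00 → $8,616.23; payment $2,502.89; balance $6,113.34
Payment period 3: opening $6,113.34; interest $18.00 → $6,131.34; payment $2,502.89; balance $3,628.45
Payment period 4: opening $3,628.45; interest $18.00 → $3,646.45; payment $2,502.89; balance $1,143.56
Payment period 5: opening $1,143.56; interest $18.00 → $1,161.56; payment $1,161.56; balance $0.00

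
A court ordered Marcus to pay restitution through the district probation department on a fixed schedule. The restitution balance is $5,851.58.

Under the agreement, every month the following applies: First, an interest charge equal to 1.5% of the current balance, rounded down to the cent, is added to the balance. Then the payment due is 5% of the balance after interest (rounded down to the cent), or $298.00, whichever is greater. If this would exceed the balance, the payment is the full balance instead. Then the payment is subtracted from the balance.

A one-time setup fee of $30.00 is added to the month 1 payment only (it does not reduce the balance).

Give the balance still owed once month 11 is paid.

$3,357.56

Month 1: $5,851.58 +$87.77 interest = $5,939.35; pay $298.00 (+ $30.00 fee) → $5,641.35
Month 2: $5,641.35 +$84.62 interest = $5,725.97; pay $298.00 → $5,427.97
Month 3: $5,427.97 +$81.41 interest = $5,509.38; pay $298.00 → $5,211.38
Month 4: $5,211.38 +$78.17 interest = $5,289.55; pay $298.00 → $4,991.55
Month 5: $4,991.55 +$74.87 interest = $5,066.42; pay $298.00 → $4,768.42
Month 6: $4,768.42 +$71.52 interest = $4,839.94; pay $298.00 → $4,541.94
Month 7: $4,541.94 +$68.12 interest = $4,610.06; pay $298.00 → $4,312.06
Month 8: $4,312.06 +$64.68 interest = $4,376.74; pay $298.00 → $4,078.74
Month 9: $4,078.74 +$61.18 interest = $4,139.92; pay $298.00 → $3,841.92
Month 10: $3,841.92 +$57.62 interest = $3,899.54; pay $298.00 → $3,601.54
Month 11: $3,601.54 +$54.02 interest = $3,655.56; pay $298.00 → $3,357.56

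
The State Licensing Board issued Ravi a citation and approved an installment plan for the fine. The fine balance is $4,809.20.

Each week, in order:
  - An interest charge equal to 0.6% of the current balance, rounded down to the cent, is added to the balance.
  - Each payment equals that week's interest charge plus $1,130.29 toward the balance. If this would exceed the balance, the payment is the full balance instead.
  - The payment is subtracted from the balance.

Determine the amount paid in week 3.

Week 1: $4,809.20 +$28.85 interest = $4,838.05; pay $1,159.14 → $3,678.91
Week 2: $3,678.91 +$22.07 interest = $3,700.98; pay $1,152.36 → $2,548.62
Week 3: $2,548.62 +$15.29 interest = $2,563.91; pay $1,145.58 → $1,418.33

$1,145.58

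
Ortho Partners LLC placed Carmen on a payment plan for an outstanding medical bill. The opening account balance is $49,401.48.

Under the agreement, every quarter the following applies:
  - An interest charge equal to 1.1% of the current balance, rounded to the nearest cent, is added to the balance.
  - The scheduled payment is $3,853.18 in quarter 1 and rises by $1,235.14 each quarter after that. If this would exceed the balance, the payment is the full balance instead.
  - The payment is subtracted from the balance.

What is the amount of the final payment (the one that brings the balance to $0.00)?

Quarter 1: opening $49,401.48; interest $543.42 → $49,944.90; payment $3,853.18; balance $46,091.72
Quarter 2: opening $46,091.72; interest $507.01 → $46,598.73; payment $5,088.32; balance $41,510.41
Quarter 3: opening $41,510.41; interest $456.61 → $41,967.02; payment $6,323.46; balance $35,643.56
Quarter 4: opening $35,643.56; interest $392.08 → $36,035.64; payment $7,558.60; balance $28,477.04
Quarter 5: opening $28,477.04; interest $313.25 → $28,790.29; payment $8,793.74; balance $19,996.55
Quarter 6: opening $19,996.55; interest $219.96 → $20,216.51; payment $10,028.88; balance $10,187.63
Quarter 7: opening $10,187.63; interest $112.06 → $10,299.69; payment $10,299.69; balance $0.00

$10,299.69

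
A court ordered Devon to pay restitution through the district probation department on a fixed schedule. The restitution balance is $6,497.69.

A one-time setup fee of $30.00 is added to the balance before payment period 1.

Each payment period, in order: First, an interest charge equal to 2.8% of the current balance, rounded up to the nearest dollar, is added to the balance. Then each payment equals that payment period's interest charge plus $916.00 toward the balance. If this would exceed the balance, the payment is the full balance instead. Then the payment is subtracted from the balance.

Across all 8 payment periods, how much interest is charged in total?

Payment period 1: $6,527.69 +$183.00 interest = $6,710.69; pay $1,099.00 → $5,611.69
Payment period 2: $5,611.69 +$158.00 interest = $5,769.69; pay $1,074.00 → $4,695.69
Payment period 3: $4,695.69 +$132.00 interest = $4,827.69; pay $1,048.00 → $3,779.69
Payment period 4: $3,779.69 +$106.00 interest = $3,885.69; pay $1,022.00 → $2,863.69
Payment period 5: $2,863.69 +$81.00 interest = $2,944.69; pay $997.00 → $1,947.69
Payment period 6: $1,947.69 +$55.00 interest = $2,002.69; pay $971.00 → $1,031.69
Payment period 7: $1,031.69 +$29.00 interest = $1,060.69; pay $945.00 → $115.69
Payment period 8: $115.69 +$4.00 interest = $119.69; pay $119.69 → $0.00
Total interest: $183.00 + $158.00 + $132.00 + $106.00 + $81.00 + $55.00 + $29.00 + $4.00 = $748.00

$748.00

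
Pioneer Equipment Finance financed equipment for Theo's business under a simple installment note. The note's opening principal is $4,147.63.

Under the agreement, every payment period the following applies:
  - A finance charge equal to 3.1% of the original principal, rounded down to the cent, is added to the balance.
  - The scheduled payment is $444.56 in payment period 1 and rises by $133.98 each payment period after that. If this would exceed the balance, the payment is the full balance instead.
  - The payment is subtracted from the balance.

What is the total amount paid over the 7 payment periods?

$5,047.62

# | Opening | Interest | Payment | End bal
1 | $4,147.63 | $128.57 | $444.56 | $3,831.64
2 | $3,831.64 | $128.57 | $578.54 | $3,381.67
3 | $3,381.67 | $128.57 | $712.52 | $2,797.72
4 | $2,797.72 | $128.57 | $846.50 | $2,079.79
5 | $2,079.79 | $128.57 | $980.48 | $1,227.88
6 | $1,227.88 | $128.57 | $1,114.46 | $241.99
7 | $241.99 | $128.57 | $370.56 | $0.00
Total paid: $5,047.62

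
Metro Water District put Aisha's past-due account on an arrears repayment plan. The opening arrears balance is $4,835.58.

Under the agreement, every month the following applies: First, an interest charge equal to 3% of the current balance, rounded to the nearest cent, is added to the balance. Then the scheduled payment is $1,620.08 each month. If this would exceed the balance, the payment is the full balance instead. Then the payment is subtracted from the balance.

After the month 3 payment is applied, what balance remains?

Month 1: opening $4,835.58; interest $145.07 → $4,980.65; payment $1,620.08; balance $3,360.57
Month 2: opening $3,360.57; interest $100.82 → $3,461.39; payment $1,620.08; balance $1,841.31
Month 3: opening $1,841.31; interest $55.24 → $1,896.55; payment $1,620.08; balance $276.47

$276.47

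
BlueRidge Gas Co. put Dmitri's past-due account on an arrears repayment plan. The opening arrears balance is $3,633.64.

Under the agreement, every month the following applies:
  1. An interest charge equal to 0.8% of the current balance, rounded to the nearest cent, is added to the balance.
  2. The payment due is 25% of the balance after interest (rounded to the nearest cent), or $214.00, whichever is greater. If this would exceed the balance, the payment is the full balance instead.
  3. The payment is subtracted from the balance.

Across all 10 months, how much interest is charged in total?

$108.55

Month 1: $3,633.64 +$29.07 interest = $3,662.71; pay $915.68 → $2,747.03
Month 2: $2,747.03 +$21.98 interest = $2,769.01; pay $692.25 → $2,076.76
Month 3: $2,076.76 +$16.61 interest = $2,093.37; pay $523.34 → $1,570.03
Month 4: $1,570.03 +$12.56 interest = $1,582.59; pay $395.65 → $1,186.94
Month 5: $1,186.94 +$9.50 interest = $1,196.44; pay $299.11 → $897.33
Month 6: $897.33 +$7.18 interest = $904.51; pay $226.13 → $678.38
Month 7: $678.38 +$5.43 interest = $683.81; pay $214.00 → $469.81
Month 8: $469.81 +$3.76 interest = $473.57; pay $214.00 → $259.57
Month 9: $259.57 +$2.08 interest = $261.65; pay $214.00 → $47.65
Month 10: $47.65 +$0.38 interest = $48.03; pay $48.03 → $0.00
Total interest: $29.07 + $21.98 + $16.61 + $12.56 + $9.50 + $7.18 + $5.43 + $3.76 + $2.08 + $0.38 = $108.55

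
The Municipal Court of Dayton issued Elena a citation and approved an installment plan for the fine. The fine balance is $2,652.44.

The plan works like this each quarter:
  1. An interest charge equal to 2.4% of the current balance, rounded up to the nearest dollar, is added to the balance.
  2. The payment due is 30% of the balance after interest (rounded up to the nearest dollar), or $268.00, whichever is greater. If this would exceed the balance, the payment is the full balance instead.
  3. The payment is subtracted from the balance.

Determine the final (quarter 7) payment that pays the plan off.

Quarter 1: opening $2,652.44; interest $64.00 → $2,716.44; payment $815.00; balance $1,901.44
Quarter 2: opening $1,901.44; interest $46.00 → $1,947.44; payment $585.00; balance $1,362.44
Quarter 3: opening $1,362.44; interest $33.00 → $1,395.44; payment $419.00; balance $976.44
Quarter 4: opening $976.44; interest $24.00 → $1,000.44; payment $301.00; balance $699.44
Quarter 5: opening $699.44; interest $17.00 → $716.44; payment $268.00; balance $448.44
Quarter 6: opening $448.44; interest $11.00 → $459.44; payment $268.00; balance $191.44
Quarter 7: opening $191.44; interest $5.00 → $196.44; payment $196.44; balance $0.00

$196.44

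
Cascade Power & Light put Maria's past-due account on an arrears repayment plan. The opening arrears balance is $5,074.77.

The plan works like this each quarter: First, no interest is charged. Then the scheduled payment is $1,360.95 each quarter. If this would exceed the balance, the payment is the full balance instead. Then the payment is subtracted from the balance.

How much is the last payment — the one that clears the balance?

$991.92

Quarter 1: opening $5,074.77; payment $1,360.95; balance $3,713.82
Quarter 2: opening $3,713.82; payment $1,360.95; balance $2,352.87
Quarter 3: opening $2,352.87; payment $1,360.95; balance $991.92
Quarter 4: opening $991.92; payment $991.92; balance $0.00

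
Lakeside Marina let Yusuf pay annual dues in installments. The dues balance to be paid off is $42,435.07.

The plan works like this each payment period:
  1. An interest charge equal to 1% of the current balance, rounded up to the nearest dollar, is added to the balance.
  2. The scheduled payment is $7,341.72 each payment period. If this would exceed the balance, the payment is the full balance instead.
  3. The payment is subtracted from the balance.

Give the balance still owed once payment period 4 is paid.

$14,350.19

Payment period 1: opening $42,435.07; interest $425.00 → $42,860.07; payment $7,341.72; balance $35,518.35
Payment period 2: opening $35,518.35; interest $356.00 → $35,874.35; payment $7,341.72; balance $28,532.63
Payment period 3: opening $28,532.63; interest $286.00 → $28,818.63; payment $7,341.72; balance $21,476.91
Payment period 4: opening $21,476.91; interest $215.00 → $21,691.91; payment $7,341.72; balance $14,350.19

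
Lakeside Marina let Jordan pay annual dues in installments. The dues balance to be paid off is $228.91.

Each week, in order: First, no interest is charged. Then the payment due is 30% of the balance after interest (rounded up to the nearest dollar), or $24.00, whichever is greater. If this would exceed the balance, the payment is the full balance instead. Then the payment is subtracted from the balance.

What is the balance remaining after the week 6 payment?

$5.91

Week 1: opening $228.91; payment $69.00; balance $159.91
Week 2: opening $159.91; payment $48.00; balance $111.91
Week 3: opening $111.91; payment $34.00; balance $77.91
Week 4: opening $77.91; payment $24.00; balance $53.91
Week 5: opening $53.91; payment $24.00; balance $29.91
Week 6: opening $29.91; payment $24.00; balance $5.91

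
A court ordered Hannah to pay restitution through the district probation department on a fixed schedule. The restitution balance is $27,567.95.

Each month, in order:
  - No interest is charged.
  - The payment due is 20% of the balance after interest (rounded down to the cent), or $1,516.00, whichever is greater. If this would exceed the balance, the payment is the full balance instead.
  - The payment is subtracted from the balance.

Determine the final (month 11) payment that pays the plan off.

Month 1: $27,567.95 − $5,513.59 → $22,054.36
Month 2: $22,054.36 − $4,410.87 → $17,643.49
Month 3: $17,643.49 − $3,528.69 → $14,114.80
Month 4: $14,114.80 − $2,822.96 → $11,291.84
Month 5: $11,291.84 − $2,258.36 → $9,033.48
Month 6: $9,033.48 − $1,806.69 → $7,226.79
Month 7: $7,226.79 − $1,516.00 → $5,710.79
Month 8: $5,710.79 − $1,516.00 → $4,194.79
Month 9: $4,194.79 − $1,516.00 → $2,678.79
Month 10: $2,678.79 − $1,516.00 → $1,162.79
Month 11: $1,162.79 − $1,162.79 → $0.00

$1,162.79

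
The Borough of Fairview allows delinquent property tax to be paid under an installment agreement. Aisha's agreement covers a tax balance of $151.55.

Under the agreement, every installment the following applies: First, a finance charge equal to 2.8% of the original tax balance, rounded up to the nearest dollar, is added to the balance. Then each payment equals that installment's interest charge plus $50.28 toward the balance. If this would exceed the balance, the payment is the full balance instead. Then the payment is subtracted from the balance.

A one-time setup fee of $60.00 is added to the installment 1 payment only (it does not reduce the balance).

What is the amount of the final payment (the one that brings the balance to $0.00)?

Installment 1: opening $151.55; interest $5.00 → $156.55; payment $55.28 (+ $60.00 fee); balance $101.27
Installment 2: opening $101.27; interest $5.00 → $106.27; payment $55.28; balance $50.99
Installment 3: opening $50.99; interest $5.00 → $55.99; payment $55.28; balance $0.71
Installment 4: opening $0.71; interest $5.00 → $5.71; payment $5.71; balance $0.00

$5.71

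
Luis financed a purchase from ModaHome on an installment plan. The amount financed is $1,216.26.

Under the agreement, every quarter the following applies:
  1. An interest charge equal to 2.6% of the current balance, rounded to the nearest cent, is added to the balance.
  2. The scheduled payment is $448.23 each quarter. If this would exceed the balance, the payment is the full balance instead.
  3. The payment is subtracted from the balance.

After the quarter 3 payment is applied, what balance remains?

$0.00

Quarter 1: $1,216.26 +$31.62 interest = $1,247.88; pay $448.23 → $799.65
Quarter 2: $799.65 +$20.79 interest = $820.44; pay $448.23 → $372.21
Quarter 3: $372.21 +$9.68 interest = $381.89; pay $381.89 → $0.00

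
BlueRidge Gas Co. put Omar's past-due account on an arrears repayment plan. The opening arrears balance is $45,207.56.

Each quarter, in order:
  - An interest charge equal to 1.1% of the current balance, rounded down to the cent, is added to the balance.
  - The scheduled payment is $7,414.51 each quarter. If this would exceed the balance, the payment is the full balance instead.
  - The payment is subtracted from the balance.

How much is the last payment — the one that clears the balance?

$2,573.95

Quarter 1: opening $45,207.56; interest $497.28 → $45,704.84; payment $7,414.51; balance $38,290.33
Quarter 2: opening $38,290.33; interest $421.19 → $38,711.52; payment $7,414.51; balance $31,297.01
Quarter 3: opening $31,297.01; interest $344.26 → $31,641.27; payment $7,414.51; balance $24,226.76
Quarter 4: opening $24,226.76; interest $266.49 → $24,493.25; payment $7,414.51; balance $17,078.74
Quarter 5: opening $17,078.74; interest $187.86 → $17,266.60; payment $7,414.51; balance $9,852.09
Quarter 6: opening $9,852.09; interest $108.37 → $9,960.46; payment $7,414.51; balance $2,545.95
Quarter 7: opening $2,545.95; interest $28.00 → $2,573.95; payment $2,573.95; balance $0.00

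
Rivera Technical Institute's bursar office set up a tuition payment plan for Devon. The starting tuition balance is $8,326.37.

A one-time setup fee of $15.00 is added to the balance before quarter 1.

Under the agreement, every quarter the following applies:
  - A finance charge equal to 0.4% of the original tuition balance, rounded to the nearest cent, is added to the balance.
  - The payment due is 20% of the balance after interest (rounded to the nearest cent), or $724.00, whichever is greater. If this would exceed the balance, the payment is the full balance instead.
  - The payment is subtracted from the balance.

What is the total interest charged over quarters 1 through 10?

Quarter 1: opening $8,341.37; interest $33.31 → $8,374.68; payment $1,674.94; balance $6,699.74
Quarter 2: opening $6,699.74; interest $33.31 → $6,733.05; payment $1,346.61; balance $5,386.44
Quarter 3: opening $5,386.44; interest $33.31 → $5,419.75; payment $1,083.95; balance $4,335.80
Quarter 4: opening $4,335.80; interest $33.31 → $4,369.11; payment $873.82; balance $3,495.29
Quarter 5: opening $3,495.29; interest $33.31 → $3,528.60; payment $724.00; balance $2,804.60
Quarter 6: opening $2,804.60; interest $33.31 → $2,837.91; payment $724.00; balance $2,113.91
Quarter 7: opening $2,113.91; interest $33.31 → $2,147.22; payment $724.00; balance $1,423.22
Quarter 8: opening $1,423.22; interest $33.31 → $1,456.53; payment $724.00; balance $732.53
Quarter 9: opening $732.53; interest $33.31 → $765.84; payment $724.00; balance $41.84
Quarter 10: opening $41.84; interest $33.31 → $75.15; payment $75.15; balance $0.00
Total interest: $33.31 + $33.31 + $33.31 + $33.31 + $33.31 + $33.31 + $33.31 + $33.31 + $33.31 + $33.31 = $333.10

$333.10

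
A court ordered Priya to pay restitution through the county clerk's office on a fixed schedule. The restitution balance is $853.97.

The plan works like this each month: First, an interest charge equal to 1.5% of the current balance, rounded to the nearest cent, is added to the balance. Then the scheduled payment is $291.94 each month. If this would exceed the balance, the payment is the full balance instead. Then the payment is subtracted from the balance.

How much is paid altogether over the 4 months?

$879.83

Month 1: opening $853.97; interest $12.81 → $866.78; payment $291.94; balance $574.84
Month 2: opening $574.84; interest $8.62 → $583.46; payment $291.94; balance $291.52
Month 3: opening $291.52; interest $4.37 → $295.89; payment $291.94; balance $3.95
Month 4: opening $3.95; interest $0.06 → $4.01; payment $4.01; balance $0.00
Total paid: $879.83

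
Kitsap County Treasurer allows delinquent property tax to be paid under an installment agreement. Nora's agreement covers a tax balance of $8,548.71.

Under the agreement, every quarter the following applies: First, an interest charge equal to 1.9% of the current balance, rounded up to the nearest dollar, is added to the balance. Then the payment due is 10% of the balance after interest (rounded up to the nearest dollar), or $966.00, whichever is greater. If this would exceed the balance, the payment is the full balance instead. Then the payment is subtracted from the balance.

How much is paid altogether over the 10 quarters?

Quarter 1: $8,548.71 +$163.00 interest = $8,711.71; pay $966.00 → $7,745.71
Quarter 2: $7,745.71 +$148.00 interest = $7,893.71; pay $966.00 → $6,927.71
Quarter 3: $6,927.71 +$132.00 interest = $7,059.71; pay $966.00 → $6,093.71
Quarter 4: $6,093.71 +$116.00 interest = $6,209.71; pay $966.00 → $5,243.71
Quarter 5: $5,243.71 +$100.00 interest = $5,343.71; pay $966.00 → $4,377.71
Quarter 6: $4,377.71 +$84.00 interest = $4,461.71; pay $966.00 → $3,495.71
Quarter 7: $3,495.71 +$67.00 interest = $3,562.71; pay $966.00 → $2,596.71
Quarter 8: $2,596.71 +$50.00 interest = $2,646.71; pay $966.00 → $1,680.71
Quarter 9: $1,680.71 +$32.00 interest = $1,712.71; pay $966.00 → $746.71
Quarter 10: $746.71 +$15.00 interest = $761.71; pay $761.71 → $0.00
Total paid: $9,455.71

$9,455.71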